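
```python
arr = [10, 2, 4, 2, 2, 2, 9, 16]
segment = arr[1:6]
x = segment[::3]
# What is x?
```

arr has length 8. The slice arr[1:6] selects indices [1, 2, 3, 4, 5] (1->2, 2->4, 3->2, 4->2, 5->2), giving [2, 4, 2, 2, 2]. So segment = [2, 4, 2, 2, 2]. segment has length 5. The slice segment[::3] selects indices [0, 3] (0->2, 3->2), giving [2, 2].

[2, 2]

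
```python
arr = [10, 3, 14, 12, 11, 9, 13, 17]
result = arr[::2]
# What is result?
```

arr has length 8. The slice arr[::2] selects indices [0, 2, 4, 6] (0->10, 2->14, 4->11, 6->13), giving [10, 14, 11, 13].

[10, 14, 11, 13]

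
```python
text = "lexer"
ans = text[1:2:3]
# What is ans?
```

text has length 5. The slice text[1:2:3] selects indices [1] (1->'e'), giving 'e'.

'e'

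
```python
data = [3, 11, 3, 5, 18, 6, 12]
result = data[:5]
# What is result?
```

data has length 7. The slice data[:5] selects indices [0, 1, 2, 3, 4] (0->3, 1->11, 2->3, 3->5, 4->18), giving [3, 11, 3, 5, 18].

[3, 11, 3, 5, 18]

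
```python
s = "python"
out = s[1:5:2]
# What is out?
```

s has length 6. The slice s[1:5:2] selects indices [1, 3] (1->'y', 3->'h'), giving 'yh'.

'yh'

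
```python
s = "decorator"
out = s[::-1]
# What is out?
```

s has length 9. The slice s[::-1] selects indices [8, 7, 6, 5, 4, 3, 2, 1, 0] (8->'r', 7->'o', 6->'t', 5->'a', 4->'r', 3->'o', 2->'c', 1->'e', 0->'d'), giving 'rotaroced'.

'rotaroced'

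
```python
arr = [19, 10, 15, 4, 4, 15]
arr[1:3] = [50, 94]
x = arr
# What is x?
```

arr starts as [19, 10, 15, 4, 4, 15] (length 6). The slice arr[1:3] covers indices [1, 2] with values [10, 15]. Replacing that slice with [50, 94] (same length) produces [19, 50, 94, 4, 4, 15].

[19, 50, 94, 4, 4, 15]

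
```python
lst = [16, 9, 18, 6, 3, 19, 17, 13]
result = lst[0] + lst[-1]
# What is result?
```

lst has length 8. lst[0] = 16.
lst has length 8. Negative index -1 maps to positive index 8 + (-1) = 7. lst[7] = 13.
Sum: 16 + 13 = 29.

29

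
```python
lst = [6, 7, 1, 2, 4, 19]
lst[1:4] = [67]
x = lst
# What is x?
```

lst starts as [6, 7, 1, 2, 4, 19] (length 6). The slice lst[1:4] covers indices [1, 2, 3] with values [7, 1, 2]. Replacing that slice with [67] (different length) produces [6, 67, 4, 19].

[6, 67, 4, 19]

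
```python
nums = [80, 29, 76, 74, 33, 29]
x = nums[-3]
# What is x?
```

nums has length 6. Negative index -3 maps to positive index 6 + (-3) = 3. nums[3] = 74.

74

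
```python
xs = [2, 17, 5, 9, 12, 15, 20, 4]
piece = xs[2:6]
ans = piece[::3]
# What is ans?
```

xs has length 8. The slice xs[2:6] selects indices [2, 3, 4, 5] (2->5, 3->9, 4->12, 5->15), giving [5, 9, 12, 15]. So piece = [5, 9, 12, 15]. piece has length 4. The slice piece[::3] selects indices [0, 3] (0->5, 3->15), giving [5, 15].

[5, 15]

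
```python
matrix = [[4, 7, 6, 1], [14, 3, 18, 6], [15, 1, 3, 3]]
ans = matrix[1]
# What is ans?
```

matrix has 3 rows. Row 1 is [14, 3, 18, 6].

[14, 3, 18, 6]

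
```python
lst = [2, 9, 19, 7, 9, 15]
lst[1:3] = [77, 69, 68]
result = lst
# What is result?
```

lst starts as [2, 9, 19, 7, 9, 15] (length 6). The slice lst[1:3] covers indices [1, 2] with values [9, 19]. Replacing that slice with [77, 69, 68] (different length) produces [2, 77, 69, 68, 7, 9, 15].

[2, 77, 69, 68, 7, 9, 15]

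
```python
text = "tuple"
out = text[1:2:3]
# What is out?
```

text has length 5. The slice text[1:2:3] selects indices [1] (1->'u'), giving 'u'.

'u'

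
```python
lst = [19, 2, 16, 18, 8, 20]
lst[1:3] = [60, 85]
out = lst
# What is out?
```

lst starts as [19, 2, 16, 18, 8, 20] (length 6). The slice lst[1:3] covers indices [1, 2] with values [2, 16]. Replacing that slice with [60, 85] (same length) produces [19, 60, 85, 18, 8, 20].

[19, 60, 85, 18, 8, 20]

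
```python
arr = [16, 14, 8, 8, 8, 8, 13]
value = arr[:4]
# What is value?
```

arr has length 7. The slice arr[:4] selects indices [0, 1, 2, 3] (0->16, 1->14, 2->8, 3->8), giving [16, 14, 8, 8].

[16, 14, 8, 8]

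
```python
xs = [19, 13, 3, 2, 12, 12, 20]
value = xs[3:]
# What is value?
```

xs has length 7. The slice xs[3:] selects indices [3, 4, 5, 6] (3->2, 4->12, 5->12, 6->20), giving [2, 12, 12, 20].

[2, 12, 12, 20]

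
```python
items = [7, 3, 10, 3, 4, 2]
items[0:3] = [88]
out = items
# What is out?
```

items starts as [7, 3, 10, 3, 4, 2] (length 6). The slice items[0:3] covers indices [0, 1, 2] with values [7, 3, 10]. Replacing that slice with [88] (different length) produces [88, 3, 4, 2].

[88, 3, 4, 2]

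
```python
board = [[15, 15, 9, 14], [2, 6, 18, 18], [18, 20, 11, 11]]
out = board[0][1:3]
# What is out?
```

board[0] = [15, 15, 9, 14]. board[0] has length 4. The slice board[0][1:3] selects indices [1, 2] (1->15, 2->9), giving [15, 9].

[15, 9]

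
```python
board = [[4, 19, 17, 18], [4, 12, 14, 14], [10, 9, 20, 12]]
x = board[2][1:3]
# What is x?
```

board[2] = [10, 9, 20, 12]. board[2] has length 4. The slice board[2][1:3] selects indices [1, 2] (1->9, 2->20), giving [9, 20].

[9, 20]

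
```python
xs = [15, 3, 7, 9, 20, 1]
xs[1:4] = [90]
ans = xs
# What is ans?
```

xs starts as [15, 3, 7, 9, 20, 1] (length 6). The slice xs[1:4] covers indices [1, 2, 3] with values [3, 7, 9]. Replacing that slice with [90] (different length) produces [15, 90, 20, 1].

[15, 90, 20, 1]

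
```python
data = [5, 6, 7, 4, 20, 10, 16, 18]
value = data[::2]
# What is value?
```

data has length 8. The slice data[::2] selects indices [0, 2, 4, 6] (0->5, 2->7, 4->20, 6->16), giving [5, 7, 20, 16].

[5, 7, 20, 16]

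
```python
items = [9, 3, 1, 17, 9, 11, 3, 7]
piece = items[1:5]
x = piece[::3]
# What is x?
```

items has length 8. The slice items[1:5] selects indices [1, 2, 3, 4] (1->3, 2->1, 3->17, 4->9), giving [3, 1, 17, 9]. So piece = [3, 1, 17, 9]. piece has length 4. The slice piece[::3] selects indices [0, 3] (0->3, 3->9), giving [3, 9].

[3, 9]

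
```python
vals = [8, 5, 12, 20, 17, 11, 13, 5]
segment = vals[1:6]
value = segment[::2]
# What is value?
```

vals has length 8. The slice vals[1:6] selects indices [1, 2, 3, 4, 5] (1->5, 2->12, 3->20, 4->17, 5->11), giving [5, 12, 20, 17, 11]. So segment = [5, 12, 20, 17, 11]. segment has length 5. The slice segment[::2] selects indices [0, 2, 4] (0->5, 2->20, 4->11), giving [5, 20, 11].

[5, 20, 11]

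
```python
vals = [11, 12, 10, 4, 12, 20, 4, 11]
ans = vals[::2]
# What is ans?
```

vals has length 8. The slice vals[::2] selects indices [0, 2, 4, 6] (0->11, 2->10, 4->12, 6->4), giving [11, 10, 12, 4].

[11, 10, 12, 4]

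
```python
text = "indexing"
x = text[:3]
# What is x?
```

text has length 8. The slice text[:3] selects indices [0, 1, 2] (0->'i', 1->'n', 2->'d'), giving 'ind'.

'ind'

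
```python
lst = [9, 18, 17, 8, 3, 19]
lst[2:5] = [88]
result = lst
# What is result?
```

lst starts as [9, 18, 17, 8, 3, 19] (length 6). The slice lst[2:5] covers indices [2, 3, 4] with values [17, 8, 3]. Replacing that slice with [88] (different length) produces [9, 18, 88, 19].

[9, 18, 88, 19]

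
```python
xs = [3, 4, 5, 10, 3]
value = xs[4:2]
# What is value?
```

xs has length 5. The slice xs[4:2] resolves to an empty index range, so the result is [].

[]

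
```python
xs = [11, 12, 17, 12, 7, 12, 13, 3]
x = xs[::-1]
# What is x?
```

xs has length 8. The slice xs[::-1] selects indices [7, 6, 5, 4, 3, 2, 1, 0] (7->3, 6->13, 5->12, 4->7, 3->12, 2->17, 1->12, 0->11), giving [3, 13, 12, 7, 12, 17, 12, 11].

[3, 13, 12, 7, 12, 17, 12, 11]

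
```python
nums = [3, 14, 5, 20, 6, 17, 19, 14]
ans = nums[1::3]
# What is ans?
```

nums has length 8. The slice nums[1::3] selects indices [1, 4, 7] (1->14, 4->6, 7->14), giving [14, 6, 14].

[14, 6, 14]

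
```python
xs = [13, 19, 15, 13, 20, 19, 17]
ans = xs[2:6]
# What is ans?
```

xs has length 7. The slice xs[2:6] selects indices [2, 3, 4, 5] (2->15, 3->13, 4->20, 5->19), giving [15, 13, 20, 19].

[15, 13, 20, 19]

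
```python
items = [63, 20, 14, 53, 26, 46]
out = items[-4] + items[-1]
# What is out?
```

items has length 6. Negative index -4 maps to positive index 6 + (-4) = 2. items[2] = 14.
items has length 6. Negative index -1 maps to positive index 6 + (-1) = 5. items[5] = 46.
Sum: 14 + 46 = 60.

60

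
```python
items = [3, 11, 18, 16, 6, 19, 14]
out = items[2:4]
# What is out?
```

items has length 7. The slice items[2:4] selects indices [2, 3] (2->18, 3->16), giving [18, 16].

[18, 16]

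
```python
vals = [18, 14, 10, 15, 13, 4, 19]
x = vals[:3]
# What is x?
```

vals has length 7. The slice vals[:3] selects indices [0, 1, 2] (0->18, 1->14, 2->10), giving [18, 14, 10].

[18, 14, 10]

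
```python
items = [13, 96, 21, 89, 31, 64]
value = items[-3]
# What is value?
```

items has length 6. Negative index -3 maps to positive index 6 + (-3) = 3. items[3] = 89.

89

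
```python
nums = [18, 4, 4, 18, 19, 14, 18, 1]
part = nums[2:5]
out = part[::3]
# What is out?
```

nums has length 8. The slice nums[2:5] selects indices [2, 3, 4] (2->4, 3->18, 4->19), giving [4, 18, 19]. So part = [4, 18, 19]. part has length 3. The slice part[::3] selects indices [0] (0->4), giving [4].

[4]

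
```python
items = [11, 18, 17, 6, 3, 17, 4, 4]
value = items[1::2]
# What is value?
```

items has length 8. The slice items[1::2] selects indices [1, 3, 5, 7] (1->18, 3->6, 5->17, 7->4), giving [18, 6, 17, 4].

[18, 6, 17, 4]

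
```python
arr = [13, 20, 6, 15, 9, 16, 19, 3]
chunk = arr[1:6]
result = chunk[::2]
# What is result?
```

arr has length 8. The slice arr[1:6] selects indices [1, 2, 3, 4, 5] (1->20, 2->6, 3->15, 4->9, 5->16), giving [20, 6, 15, 9, 16]. So chunk = [20, 6, 15, 9, 16]. chunk has length 5. The slice chunk[::2] selects indices [0, 2, 4] (0->20, 2->15, 4->16), giving [20, 15, 16].

[20, 15, 16]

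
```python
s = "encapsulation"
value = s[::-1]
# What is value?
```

s has length 13. The slice s[::-1] selects indices [12, 11, 10, 9, 8, 7, 6, 5, 4, 3, 2, 1, 0] (12->'n', 11->'o', 10->'i', 9->'t', 8->'a', 7->'l', 6->'u', 5->'s', 4->'p', 3->'a', 2->'c', 1->'n', 0->'e'), giving 'noitaluspacne'.

'noitaluspacne'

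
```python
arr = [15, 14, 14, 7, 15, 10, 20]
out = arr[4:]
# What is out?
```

arr has length 7. The slice arr[4:] selects indices [4, 5, 6] (4->15, 5->10, 6->20), giving [15, 10, 20].

[15, 10, 20]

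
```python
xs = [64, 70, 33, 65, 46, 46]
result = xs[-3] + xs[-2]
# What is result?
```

xs has length 6. Negative index -3 maps to positive index 6 + (-3) = 3. xs[3] = 65.
xs has length 6. Negative index -2 maps to positive index 6 + (-2) = 4. xs[4] = 46.
Sum: 65 + 46 = 111.

111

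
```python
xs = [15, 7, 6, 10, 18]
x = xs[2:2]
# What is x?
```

xs has length 5. The slice xs[2:2] resolves to an empty index range, so the result is [].

[]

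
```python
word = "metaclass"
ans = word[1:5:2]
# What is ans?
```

word has length 9. The slice word[1:5:2] selects indices [1, 3] (1->'e', 3->'a'), giving 'ea'.

'ea'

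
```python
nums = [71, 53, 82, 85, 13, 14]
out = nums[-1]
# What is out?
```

nums has length 6. Negative index -1 maps to positive index 6 + (-1) = 5. nums[5] = 14.

14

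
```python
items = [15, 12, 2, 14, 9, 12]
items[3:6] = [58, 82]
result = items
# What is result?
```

items starts as [15, 12, 2, 14, 9, 12] (length 6). The slice items[3:6] covers indices [3, 4, 5] with values [14, 9, 12]. Replacing that slice with [58, 82] (different length) produces [15, 12, 2, 58, 82].

[15, 12, 2, 58, 82]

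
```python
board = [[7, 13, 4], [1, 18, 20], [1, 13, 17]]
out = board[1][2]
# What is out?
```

board[1] = [1, 18, 20]. Taking column 2 of that row yields 20.

20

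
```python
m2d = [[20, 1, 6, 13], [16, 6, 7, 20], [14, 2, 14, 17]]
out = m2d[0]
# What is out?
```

m2d has 3 rows. Row 0 is [20, 1, 6, 13].

[20, 1, 6, 13]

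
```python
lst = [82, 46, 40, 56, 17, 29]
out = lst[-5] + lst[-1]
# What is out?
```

lst has length 6. Negative index -5 maps to positive index 6 + (-5) = 1. lst[1] = 46.
lst has length 6. Negative index -1 maps to positive index 6 + (-1) = 5. lst[5] = 29.
Sum: 46 + 29 = 75.

75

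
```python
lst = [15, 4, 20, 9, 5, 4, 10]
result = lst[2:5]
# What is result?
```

lst has length 7. The slice lst[2:5] selects indices [2, 3, 4] (2->20, 3->9, 4->5), giving [20, 9, 5].

[20, 9, 5]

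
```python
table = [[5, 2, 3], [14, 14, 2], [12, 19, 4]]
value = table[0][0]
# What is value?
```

table[0] = [5, 2, 3]. Taking column 0 of that row yields 5.

5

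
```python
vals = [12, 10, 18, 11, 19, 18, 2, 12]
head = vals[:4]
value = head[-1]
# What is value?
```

vals has length 8. The slice vals[:4] selects indices [0, 1, 2, 3] (0->12, 1->10, 2->18, 3->11), giving [12, 10, 18, 11]. So head = [12, 10, 18, 11]. Then head[-1] = 11.

11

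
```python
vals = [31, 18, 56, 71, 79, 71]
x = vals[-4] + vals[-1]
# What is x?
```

vals has length 6. Negative index -4 maps to positive index 6 + (-4) = 2. vals[2] = 56.
vals has length 6. Negative index -1 maps to positive index 6 + (-1) = 5. vals[5] = 71.
Sum: 56 + 71 = 127.

127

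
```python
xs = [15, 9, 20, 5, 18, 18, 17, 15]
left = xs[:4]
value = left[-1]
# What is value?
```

xs has length 8. The slice xs[:4] selects indices [0, 1, 2, 3] (0->15, 1->9, 2->20, 3->5), giving [15, 9, 20, 5]. So left = [15, 9, 20, 5]. Then left[-1] = 5.

5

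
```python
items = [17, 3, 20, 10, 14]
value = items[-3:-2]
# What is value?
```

items has length 5. The slice items[-3:-2] selects indices [2] (2->20), giving [20].

[20]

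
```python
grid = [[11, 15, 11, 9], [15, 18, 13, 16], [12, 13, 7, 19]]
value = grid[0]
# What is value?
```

grid has 3 rows. Row 0 is [11, 15, 11, 9].

[11, 15, 11, 9]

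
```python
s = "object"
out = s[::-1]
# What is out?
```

s has length 6. The slice s[::-1] selects indices [5, 4, 3, 2, 1, 0] (5->'t', 4->'c', 3->'e', 2->'j', 1->'b', 0->'o'), giving 'tcejbo'.

'tcejbo'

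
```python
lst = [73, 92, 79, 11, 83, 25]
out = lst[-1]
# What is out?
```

lst has length 6. Negative index -1 maps to positive index 6 + (-1) = 5. lst[5] = 25.

25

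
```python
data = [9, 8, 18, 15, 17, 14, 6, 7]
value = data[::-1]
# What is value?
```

data has length 8. The slice data[::-1] selects indices [7, 6, 5, 4, 3, 2, 1, 0] (7->7, 6->6, 5->14, 4->17, 3->15, 2->18, 1->8, 0->9), giving [7, 6, 14, 17, 15, 18, 8, 9].

[7, 6, 14, 17, 15, 18, 8, 9]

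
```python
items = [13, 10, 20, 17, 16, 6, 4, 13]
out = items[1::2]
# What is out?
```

items has length 8. The slice items[1::2] selects indices [1, 3, 5, 7] (1->10, 3->17, 5->6, 7->13), giving [10, 17, 6, 13].

[10, 17, 6, 13]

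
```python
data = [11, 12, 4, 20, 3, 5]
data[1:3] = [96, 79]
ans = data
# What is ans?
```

data starts as [11, 12, 4, 20, 3, 5] (length 6). The slice data[1:3] covers indices [1, 2] with values [12, 4]. Replacing that slice with [96, 79] (same length) produces [11, 96, 79, 20, 3, 5].

[11, 96, 79, 20, 3, 5]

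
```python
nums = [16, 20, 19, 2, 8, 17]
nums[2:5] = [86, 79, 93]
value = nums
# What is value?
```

nums starts as [16, 20, 19, 2, 8, 17] (length 6). The slice nums[2:5] covers indices [2, 3, 4] with values [19, 2, 8]. Replacing that slice with [86, 79, 93] (same length) produces [16, 20, 86, 79, 93, 17].

[16, 20, 86, 79, 93, 17]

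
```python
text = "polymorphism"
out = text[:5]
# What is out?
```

text has length 12. The slice text[:5] selects indices [0, 1, 2, 3, 4] (0->'p', 1->'o', 2->'l', 3->'y', 4->'m'), giving 'polym'.

'polym'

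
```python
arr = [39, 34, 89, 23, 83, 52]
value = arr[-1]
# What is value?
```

arr has length 6. Negative index -1 maps to positive index 6 + (-1) = 5. arr[5] = 52.

52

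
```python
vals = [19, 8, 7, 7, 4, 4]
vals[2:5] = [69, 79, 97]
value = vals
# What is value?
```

vals starts as [19, 8, 7, 7, 4, 4] (length 6). The slice vals[2:5] covers indices [2, 3, 4] with values [7, 7, 4]. Replacing that slice with [69, 79, 97] (same length) produces [19, 8, 69, 79, 97, 4].

[19, 8, 69, 79, 97, 4]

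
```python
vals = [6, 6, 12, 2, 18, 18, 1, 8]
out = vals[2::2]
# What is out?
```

vals has length 8. The slice vals[2::2] selects indices [2, 4, 6] (2->12, 4->18, 6->1), giving [12, 18, 1].

[12, 18, 1]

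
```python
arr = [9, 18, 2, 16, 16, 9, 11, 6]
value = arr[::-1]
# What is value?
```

arr has length 8. The slice arr[::-1] selects indices [7, 6, 5, 4, 3, 2, 1, 0] (7->6, 6->11, 5->9, 4->16, 3->16, 2->2, 1->18, 0->9), giving [6, 11, 9, 16, 16, 2, 18, 9].

[6, 11, 9, 16, 16, 2, 18, 9]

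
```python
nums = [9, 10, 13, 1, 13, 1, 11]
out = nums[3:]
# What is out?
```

nums has length 7. The slice nums[3:] selects indices [3, 4, 5, 6] (3->1, 4->13, 5->1, 6->11), giving [1, 13, 1, 11].

[1, 13, 1, 11]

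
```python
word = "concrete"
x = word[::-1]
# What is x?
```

word has length 8. The slice word[::-1] selects indices [7, 6, 5, 4, 3, 2, 1, 0] (7->'e', 6->'t', 5->'e', 4->'r', 3->'c', 2->'n', 1->'o', 0->'c'), giving 'etercnoc'.

'etercnoc'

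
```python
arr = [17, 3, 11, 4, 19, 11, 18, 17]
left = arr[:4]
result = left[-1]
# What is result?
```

arr has length 8. The slice arr[:4] selects indices [0, 1, 2, 3] (0->17, 1->3, 2->11, 3->4), giving [17, 3, 11, 4]. So left = [17, 3, 11, 4]. Then left[-1] = 4.

4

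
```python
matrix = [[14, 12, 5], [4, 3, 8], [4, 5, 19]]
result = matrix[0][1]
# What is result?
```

matrix[0] = [14, 12, 5]. Taking column 1 of that row yields 12.

12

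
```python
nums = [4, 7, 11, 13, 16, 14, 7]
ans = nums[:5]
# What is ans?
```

nums has length 7. The slice nums[:5] selects indices [0, 1, 2, 3, 4] (0->4, 1->7, 2->11, 3->13, 4->16), giving [4, 7, 11, 13, 16].

[4, 7, 11, 13, 16]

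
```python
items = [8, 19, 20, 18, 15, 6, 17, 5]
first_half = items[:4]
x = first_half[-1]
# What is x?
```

items has length 8. The slice items[:4] selects indices [0, 1, 2, 3] (0->8, 1->19, 2->20, 3->18), giving [8, 19, 20, 18]. So first_half = [8, 19, 20, 18]. Then first_half[-1] = 18.

18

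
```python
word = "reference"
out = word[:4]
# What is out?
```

word has length 9. The slice word[:4] selects indices [0, 1, 2, 3] (0->'r', 1->'e', 2->'f', 3->'e'), giving 'refe'.

'refe'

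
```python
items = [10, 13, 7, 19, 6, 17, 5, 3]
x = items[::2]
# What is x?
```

items has length 8. The slice items[::2] selects indices [0, 2, 4, 6] (0->10, 2->7, 4->6, 6->5), giving [10, 7, 6, 5].

[10, 7, 6, 5]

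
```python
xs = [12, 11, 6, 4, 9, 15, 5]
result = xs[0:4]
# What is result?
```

xs has length 7. The slice xs[0:4] selects indices [0, 1, 2, 3] (0->12, 1->11, 2->6, 3->4), giving [12, 11, 6, 4].

[12, 11, 6, 4]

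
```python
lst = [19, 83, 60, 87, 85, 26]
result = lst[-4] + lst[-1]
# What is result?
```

lst has length 6. Negative index -4 maps to positive index 6 + (-4) = 2. lst[2] = 60.
lst has length 6. Negative index -1 maps to positive index 6 + (-1) = 5. lst[5] = 26.
Sum: 60 + 26 = 86.

86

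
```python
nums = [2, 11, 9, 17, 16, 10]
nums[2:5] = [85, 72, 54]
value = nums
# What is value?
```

nums starts as [2, 11, 9, 17, 16, 10] (length 6). The slice nums[2:5] covers indices [2, 3, 4] with values [9, 17, 16]. Replacing that slice with [85, 72, 54] (same length) produces [2, 11, 85, 72, 54, 10].

[2, 11, 85, 72, 54, 10]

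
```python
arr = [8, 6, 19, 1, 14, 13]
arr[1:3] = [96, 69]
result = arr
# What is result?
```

arr starts as [8, 6, 19, 1, 14, 13] (length 6). The slice arr[1:3] covers indices [1, 2] with values [6, 19]. Replacing that slice with [96, 69] (same length) produces [8, 96, 69, 1, 14, 13].

[8, 96, 69, 1, 14, 13]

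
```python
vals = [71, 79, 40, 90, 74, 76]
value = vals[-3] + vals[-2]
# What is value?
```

vals has length 6. Negative index -3 maps to positive index 6 + (-3) = 3. vals[3] = 90.
vals has length 6. Negative index -2 maps to positive index 6 + (-2) = 4. vals[4] = 74.
Sum: 90 + 74 = 164.

164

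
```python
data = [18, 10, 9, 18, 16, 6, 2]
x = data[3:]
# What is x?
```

data has length 7. The slice data[3:] selects indices [3, 4, 5, 6] (3->18, 4->16, 5->6, 6->2), giving [18, 16, 6, 2].

[18, 16, 6, 2]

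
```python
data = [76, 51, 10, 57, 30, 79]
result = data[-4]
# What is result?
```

data has length 6. Negative index -4 maps to positive index 6 + (-4) = 2. data[2] = 10.

10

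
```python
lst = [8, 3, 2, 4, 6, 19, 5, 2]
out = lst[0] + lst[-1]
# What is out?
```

lst has length 8. lst[0] = 8.
lst has length 8. Negative index -1 maps to positive index 8 + (-1) = 7. lst[7] = 2.
Sum: 8 + 2 = 10.

10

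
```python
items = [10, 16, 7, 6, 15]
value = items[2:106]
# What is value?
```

items has length 5. The slice items[2:106] selects indices [2, 3, 4] (2->7, 3->6, 4->15), giving [7, 6, 15].

[7, 6, 15]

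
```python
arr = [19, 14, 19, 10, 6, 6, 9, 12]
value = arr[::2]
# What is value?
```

arr has length 8. The slice arr[::2] selects indices [0, 2, 4, 6] (0->19, 2->19, 4->6, 6->9), giving [19, 19, 6, 9].

[19, 19, 6, 9]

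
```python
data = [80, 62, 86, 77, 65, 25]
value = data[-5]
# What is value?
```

data has length 6. Negative index -5 maps to positive index 6 + (-5) = 1. data[1] = 62.

62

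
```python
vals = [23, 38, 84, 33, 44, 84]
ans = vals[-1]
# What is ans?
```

vals has length 6. Negative index -1 maps to positive index 6 + (-1) = 5. vals[5] = 84.

84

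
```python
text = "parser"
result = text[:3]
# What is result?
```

text has length 6. The slice text[:3] selects indices [0, 1, 2] (0->'p', 1->'a', 2->'r'), giving 'par'.

'par'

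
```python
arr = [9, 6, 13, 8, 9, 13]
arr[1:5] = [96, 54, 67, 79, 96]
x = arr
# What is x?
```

arr starts as [9, 6, 13, 8, 9, 13] (length 6). The slice arr[1:5] covers indices [1, 2, 3, 4] with values [6, 13, 8, 9]. Replacing that slice with [96, 54, 67, 79, 96] (different length) produces [9, 96, 54, 67, 79, 96, 13].

[9, 96, 54, 67, 79, 96, 13]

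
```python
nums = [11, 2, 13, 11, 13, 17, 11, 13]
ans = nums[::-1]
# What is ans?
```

nums has length 8. The slice nums[::-1] selects indices [7, 6, 5, 4, 3, 2, 1, 0] (7->13, 6->11, 5->17, 4->13, 3->11, 2->13, 1->2, 0->11), giving [13, 11, 17, 13, 11, 13, 2, 11].

[13, 11, 17, 13, 11, 13, 2, 11]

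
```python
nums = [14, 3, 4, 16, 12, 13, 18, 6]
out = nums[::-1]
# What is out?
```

nums has length 8. The slice nums[::-1] selects indices [7, 6, 5, 4, 3, 2, 1, 0] (7->6, 6->18, 5->13, 4->12, 3->16, 2->4, 1->3, 0->14), giving [6, 18, 13, 12, 16, 4, 3, 14].

[6, 18, 13, 12, 16, 4, 3, 14]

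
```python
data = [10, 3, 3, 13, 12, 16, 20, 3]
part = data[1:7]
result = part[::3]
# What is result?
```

data has length 8. The slice data[1:7] selects indices [1, 2, 3, 4, 5, 6] (1->3, 2->3, 3->13, 4->12, 5->16, 6->20), giving [3, 3, 13, 12, 16, 20]. So part = [3, 3, 13, 12, 16, 20]. part has length 6. The slice part[::3] selects indices [0, 3] (0->3, 3->12), giving [3, 12].

[3, 12]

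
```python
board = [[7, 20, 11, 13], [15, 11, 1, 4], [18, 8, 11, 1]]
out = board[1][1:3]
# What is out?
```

board[1] = [15, 11, 1, 4]. board[1] has length 4. The slice board[1][1:3] selects indices [1, 2] (1->11, 2->1), giving [11, 1].

[11, 1]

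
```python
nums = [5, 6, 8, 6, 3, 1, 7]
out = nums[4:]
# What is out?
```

nums has length 7. The slice nums[4:] selects indices [4, 5, 6] (4->3, 5->1, 6->7), giving [3, 1, 7].

[3, 1, 7]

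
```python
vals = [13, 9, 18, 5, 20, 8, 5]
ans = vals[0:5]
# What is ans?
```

vals has length 7. The slice vals[0:5] selects indices [0, 1, 2, 3, 4] (0->13, 1->9, 2->18, 3->5, 4->20), giving [13, 9, 18, 5, 20].

[13, 9, 18, 5, 20]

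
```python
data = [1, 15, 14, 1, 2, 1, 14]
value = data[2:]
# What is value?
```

data has length 7. The slice data[2:] selects indices [2, 3, 4, 5, 6] (2->14, 3->1, 4->2, 5->1, 6->14), giving [14, 1, 2, 1, 14].

[14, 1, 2, 1, 14]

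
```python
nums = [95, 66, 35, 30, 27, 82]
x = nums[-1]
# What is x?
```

nums has length 6. Negative index -1 maps to positive index 6 + (-1) = 5. nums[5] = 82.

82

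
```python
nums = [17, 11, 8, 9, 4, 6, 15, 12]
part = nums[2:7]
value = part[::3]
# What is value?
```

nums has length 8. The slice nums[2:7] selects indices [2, 3, 4, 5, 6] (2->8, 3->9, 4->4, 5->6, 6->15), giving [8, 9, 4, 6, 15]. So part = [8, 9, 4, 6, 15]. part has length 5. The slice part[::3] selects indices [0, 3] (0->8, 3->6), giving [8, 6].

[8, 6]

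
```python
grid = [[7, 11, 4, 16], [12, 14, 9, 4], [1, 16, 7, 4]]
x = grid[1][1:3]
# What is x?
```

grid[1] = [12, 14, 9, 4]. grid[1] has length 4. The slice grid[1][1:3] selects indices [1, 2] (1->14, 2->9), giving [14, 9].

[14, 9]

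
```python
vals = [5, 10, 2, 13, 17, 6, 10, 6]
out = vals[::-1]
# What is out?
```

vals has length 8. The slice vals[::-1] selects indices [7, 6, 5, 4, 3, 2, 1, 0] (7->6, 6->10, 5->6, 4->17, 3->13, 2->2, 1->10, 0->5), giving [6, 10, 6, 17, 13, 2, 10, 5].

[6, 10, 6, 17, 13, 2, 10, 5]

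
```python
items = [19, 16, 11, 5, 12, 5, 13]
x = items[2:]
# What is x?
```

items has length 7. The slice items[2:] selects indices [2, 3, 4, 5, 6] (2->11, 3->5, 4->12, 5->5, 6->13), giving [11, 5, 12, 5, 13].

[11, 5, 12, 5, 13]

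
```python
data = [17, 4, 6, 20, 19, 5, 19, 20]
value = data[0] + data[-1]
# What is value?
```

data has length 8. data[0] = 17.
data has length 8. Negative index -1 maps to positive index 8 + (-1) = 7. data[7] = 20.
Sum: 17 + 20 = 37.

37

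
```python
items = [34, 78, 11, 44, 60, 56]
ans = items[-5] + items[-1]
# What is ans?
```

items has length 6. Negative index -5 maps to positive index 6 + (-5) = 1. items[1] = 78.
items has length 6. Negative index -1 maps to positive index 6 + (-1) = 5. items[5] = 56.
Sum: 78 + 56 = 134.

134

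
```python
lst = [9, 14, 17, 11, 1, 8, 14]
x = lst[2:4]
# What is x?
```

lst has length 7. The slice lst[2:4] selects indices [2, 3] (2->17, 3->11), giving [17, 11].

[17, 11]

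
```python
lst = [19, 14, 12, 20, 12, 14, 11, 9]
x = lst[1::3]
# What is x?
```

lst has length 8. The slice lst[1::3] selects indices [1, 4, 7] (1->14, 4->12, 7->9), giving [14, 12, 9].

[14, 12, 9]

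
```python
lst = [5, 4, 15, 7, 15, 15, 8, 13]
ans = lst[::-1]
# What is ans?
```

lst has length 8. The slice lst[::-1] selects indices [7, 6, 5, 4, 3, 2, 1, 0] (7->13, 6->8, 5->15, 4->15, 3->7, 2->15, 1->4, 0->5), giving [13, 8, 15, 15, 7, 15, 4, 5].

[13, 8, 15, 15, 7, 15, 4, 5]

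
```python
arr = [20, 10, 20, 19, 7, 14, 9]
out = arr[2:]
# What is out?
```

arr has length 7. The slice arr[2:] selects indices [2, 3, 4, 5, 6] (2->20, 3->19, 4->7, 5->14, 6->9), giving [20, 19, 7, 14, 9].

[20, 19, 7, 14, 9]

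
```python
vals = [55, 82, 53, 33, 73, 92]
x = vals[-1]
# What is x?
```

vals has length 6. Negative index -1 maps to positive index 6 + (-1) = 5. vals[5] = 92.

92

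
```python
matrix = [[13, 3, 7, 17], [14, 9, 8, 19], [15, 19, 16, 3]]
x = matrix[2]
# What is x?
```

matrix has 3 rows. Row 2 is [15, 19, 16, 3].

[15, 19, 16, 3]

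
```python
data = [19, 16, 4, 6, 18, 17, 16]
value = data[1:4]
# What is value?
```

data has length 7. The slice data[1:4] selects indices [1, 2, 3] (1->16, 2->4, 3->6), giving [16, 4, 6].

[16, 4, 6]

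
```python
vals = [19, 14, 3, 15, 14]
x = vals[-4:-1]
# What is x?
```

vals has length 5. The slice vals[-4:-1] selects indices [1, 2, 3] (1->14, 2->3, 3->15), giving [14, 3, 15].

[14, 3, 15]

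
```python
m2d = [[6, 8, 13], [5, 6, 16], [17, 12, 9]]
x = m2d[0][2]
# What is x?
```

m2d[0] = [6, 8, 13]. Taking column 2 of that row yields 13.

13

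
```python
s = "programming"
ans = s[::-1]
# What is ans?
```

s has length 11. The slice s[::-1] selects indices [10, 9, 8, 7, 6, 5, 4, 3, 2, 1, 0] (10->'g', 9->'n', 8->'i', 7->'m', 6->'m', 5->'a', 4->'r', 3->'g', 2->'o', 1->'r', 0->'p'), giving 'gnimmargorp'.

'gnimmargorp'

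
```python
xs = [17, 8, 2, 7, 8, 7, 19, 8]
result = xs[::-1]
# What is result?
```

xs has length 8. The slice xs[::-1] selects indices [7, 6, 5, 4, 3, 2, 1, 0] (7->8, 6->19, 5->7, 4->8, 3->7, 2->2, 1->8, 0->17), giving [8, 19, 7, 8, 7, 2, 8, 17].

[8, 19, 7, 8, 7, 2, 8, 17]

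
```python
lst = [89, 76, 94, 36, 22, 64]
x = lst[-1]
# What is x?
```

lst has length 6. Negative index -1 maps to positive index 6 + (-1) = 5. lst[5] = 64.

64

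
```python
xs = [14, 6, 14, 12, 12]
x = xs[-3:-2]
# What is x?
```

xs has length 5. The slice xs[-3:-2] selects indices [2] (2->14), giving [14].

[14]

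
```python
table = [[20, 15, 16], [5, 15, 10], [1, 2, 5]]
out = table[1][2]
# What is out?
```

table[1] = [5, 15, 10]. Taking column 2 of that row yields 10.

10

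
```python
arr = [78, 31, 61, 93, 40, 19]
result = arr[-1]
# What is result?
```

arr has length 6. Negative index -1 maps to positive index 6 + (-1) = 5. arr[5] = 19.

19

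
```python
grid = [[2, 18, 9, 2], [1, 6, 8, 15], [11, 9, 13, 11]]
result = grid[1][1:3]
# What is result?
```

grid[1] = [1, 6, 8, 15]. grid[1] has length 4. The slice grid[1][1:3] selects indices [1, 2] (1->6, 2->8), giving [6, 8].

[6, 8]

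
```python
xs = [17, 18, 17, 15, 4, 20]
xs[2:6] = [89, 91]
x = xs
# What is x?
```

xs starts as [17, 18, 17, 15, 4, 20] (length 6). The slice xs[2:6] covers indices [2, 3, 4, 5] with values [17, 15, 4, 20]. Replacing that slice with [89, 91] (different length) produces [17, 18, 89, 91].

[17, 18, 89, 91]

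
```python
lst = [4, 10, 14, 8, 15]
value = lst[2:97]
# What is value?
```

lst has length 5. The slice lst[2:97] selects indices [2, 3, 4] (2->14, 3->8, 4->15), giving [14, 8, 15].

[14, 8, 15]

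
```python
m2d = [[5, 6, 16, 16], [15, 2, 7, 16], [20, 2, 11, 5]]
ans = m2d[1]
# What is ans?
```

m2d has 3 rows. Row 1 is [15, 2, 7, 16].

[15, 2, 7, 16]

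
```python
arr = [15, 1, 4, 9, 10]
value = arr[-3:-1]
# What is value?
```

arr has length 5. The slice arr[-3:-1] selects indices [2, 3] (2->4, 3->9), giving [4, 9].

[4, 9]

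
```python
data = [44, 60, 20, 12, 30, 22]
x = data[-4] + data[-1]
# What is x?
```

data has length 6. Negative index -4 maps to positive index 6 + (-4) = 2. data[2] = 20.
data has length 6. Negative index -1 maps to positive index 6 + (-1) = 5. data[5] = 22.
Sum: 20 + 22 = 42.

42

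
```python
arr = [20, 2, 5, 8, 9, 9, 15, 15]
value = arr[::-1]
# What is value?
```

arr has length 8. The slice arr[::-1] selects indices [7, 6, 5, 4, 3, 2, 1, 0] (7->15, 6->15, 5->9, 4->9, 3->8, 2->5, 1->2, 0->20), giving [15, 15, 9, 9, 8, 5, 2, 20].

[15, 15, 9, 9, 8, 5, 2, 20]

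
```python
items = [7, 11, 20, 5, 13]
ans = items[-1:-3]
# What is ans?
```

items has length 5. The slice items[-1:-3] resolves to an empty index range, so the result is [].

[]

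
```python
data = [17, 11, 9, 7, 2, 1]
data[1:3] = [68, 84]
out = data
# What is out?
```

data starts as [17, 11, 9, 7, 2, 1] (length 6). The slice data[1:3] covers indices [1, 2] with values [11, 9]. Replacing that slice with [68, 84] (same length) produces [17, 68, 84, 7, 2, 1].

[17, 68, 84, 7, 2, 1]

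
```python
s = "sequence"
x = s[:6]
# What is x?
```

s has length 8. The slice s[:6] selects indices [0, 1, 2, 3, 4, 5] (0->'s', 1->'e', 2->'q', 3->'u', 4->'e', 5->'n'), giving 'sequen'.

'sequen'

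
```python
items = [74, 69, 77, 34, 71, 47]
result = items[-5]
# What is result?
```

items has length 6. Negative index -5 maps to positive index 6 + (-5) = 1. items[1] = 69.

69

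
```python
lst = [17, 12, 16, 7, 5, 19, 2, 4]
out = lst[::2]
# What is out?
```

lst has length 8. The slice lst[::2] selects indices [0, 2, 4, 6] (0->17, 2->16, 4->5, 6->2), giving [17, 16, 5, 2].

[17, 16, 5, 2]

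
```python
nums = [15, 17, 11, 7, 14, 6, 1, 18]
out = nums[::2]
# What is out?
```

nums has length 8. The slice nums[::2] selects indices [0, 2, 4, 6] (0->15, 2->11, 4->14, 6->1), giving [15, 11, 14, 1].

[15, 11, 14, 1]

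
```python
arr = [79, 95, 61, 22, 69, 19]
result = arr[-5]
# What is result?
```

arr has length 6. Negative index -5 maps to positive index 6 + (-5) = 1. arr[1] = 95.

95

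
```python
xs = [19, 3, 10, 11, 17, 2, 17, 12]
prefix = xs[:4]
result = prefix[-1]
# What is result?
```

xs has length 8. The slice xs[:4] selects indices [0, 1, 2, 3] (0->19, 1->3, 2->10, 3->11), giving [19, 3, 10, 11]. So prefix = [19, 3, 10, 11]. Then prefix[-1] = 11.

11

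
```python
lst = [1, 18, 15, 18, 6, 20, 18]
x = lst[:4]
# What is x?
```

lst has length 7. The slice lst[:4] selects indices [0, 1, 2, 3] (0->1, 1->18, 2->15, 3->18), giving [1, 18, 15, 18].

[1, 18, 15, 18]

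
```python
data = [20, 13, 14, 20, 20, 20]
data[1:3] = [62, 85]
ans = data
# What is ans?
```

data starts as [20, 13, 14, 20, 20, 20] (length 6). The slice data[1:3] covers indices [1, 2] with values [13, 14]. Replacing that slice with [62, 85] (same length) produces [20, 62, 85, 20, 20, 20].

[20, 62, 85, 20, 20, 20]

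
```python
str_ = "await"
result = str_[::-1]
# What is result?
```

str_ has length 5. The slice str_[::-1] selects indices [4, 3, 2, 1, 0] (4->'t', 3->'i', 2->'a', 1->'w', 0->'a'), giving 'tiawa'.

'tiawa'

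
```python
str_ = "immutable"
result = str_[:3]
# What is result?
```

str_ has length 9. The slice str_[:3] selects indices [0, 1, 2] (0->'i', 1->'m', 2->'m'), giving 'imm'.

'imm'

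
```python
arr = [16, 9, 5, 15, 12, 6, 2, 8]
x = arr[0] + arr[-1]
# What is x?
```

arr has length 8. arr[0] = 16.
arr has length 8. Negative index -1 maps to positive index 8 + (-1) = 7. arr[7] = 8.
Sum: 16 + 8 = 24.

24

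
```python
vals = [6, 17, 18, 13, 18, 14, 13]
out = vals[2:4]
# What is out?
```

vals has length 7. The slice vals[2:4] selects indices [2, 3] (2->18, 3->13), giving [18, 13].

[18, 13]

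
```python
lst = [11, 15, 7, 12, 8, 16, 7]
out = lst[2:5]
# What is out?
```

lst has length 7. The slice lst[2:5] selects indices [2, 3, 4] (2->7, 3->12, 4->8), giving [7, 12, 8].

[7, 12, 8]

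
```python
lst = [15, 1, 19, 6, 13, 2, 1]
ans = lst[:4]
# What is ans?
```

lst has length 7. The slice lst[:4] selects indices [0, 1, 2, 3] (0->15, 1->1, 2->19, 3->6), giving [15, 1, 19, 6].

[15, 1, 19, 6]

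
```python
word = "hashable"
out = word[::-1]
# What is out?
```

word has length 8. The slice word[::-1] selects indices [7, 6, 5, 4, 3, 2, 1, 0] (7->'e', 6->'l', 5->'b', 4->'a', 3->'h', 2->'s', 1->'a', 0->'h'), giving 'elbahsah'.

'elbahsah'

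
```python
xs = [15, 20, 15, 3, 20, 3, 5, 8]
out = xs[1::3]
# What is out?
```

xs has length 8. The slice xs[1::3] selects indices [1, 4, 7] (1->20, 4->20, 7->8), giving [20, 20, 8].

[20, 20, 8]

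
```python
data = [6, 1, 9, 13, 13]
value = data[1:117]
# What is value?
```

data has length 5. The slice data[1:117] selects indices [1, 2, 3, 4] (1->1, 2->9, 3->13, 4->13), giving [1, 9, 13, 13].

[1, 9, 13, 13]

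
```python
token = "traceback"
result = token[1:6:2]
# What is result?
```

token has length 9. The slice token[1:6:2] selects indices [1, 3, 5] (1->'r', 3->'c', 5->'b'), giving 'rcb'.

'rcb'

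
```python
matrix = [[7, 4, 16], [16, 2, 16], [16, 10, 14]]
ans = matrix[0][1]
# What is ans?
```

matrix[0] = [7, 4, 16]. Taking column 1 of that row yields 4.

4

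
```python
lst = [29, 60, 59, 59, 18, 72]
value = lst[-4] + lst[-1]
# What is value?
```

lst has length 6. Negative index -4 maps to positive index 6 + (-4) = 2. lst[2] = 59.
lst has length 6. Negative index -1 maps to positive index 6 + (-1) = 5. lst[5] = 72.
Sum: 59 + 72 = 131.

131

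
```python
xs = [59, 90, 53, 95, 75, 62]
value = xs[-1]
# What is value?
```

xs has length 6. Negative index -1 maps to positive index 6 + (-1) = 5. xs[5] = 62.

62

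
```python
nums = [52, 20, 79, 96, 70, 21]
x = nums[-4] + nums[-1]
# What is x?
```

nums has length 6. Negative index -4 maps to positive index 6 + (-4) = 2. nums[2] = 79.
nums has length 6. Negative index -1 maps to positive index 6 + (-1) = 5. nums[5] = 21.
Sum: 79 + 21 = 100.

100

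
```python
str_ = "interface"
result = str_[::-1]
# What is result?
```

str_ has length 9. The slice str_[::-1] selects indices [8, 7, 6, 5, 4, 3, 2, 1, 0] (8->'e', 7->'c', 6->'a', 5->'f', 4->'r', 3->'e', 2->'t', 1->'n', 0->'i'), giving 'ecafretni'.

'ecafretni'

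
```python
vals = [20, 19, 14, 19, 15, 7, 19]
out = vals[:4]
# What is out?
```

vals has length 7. The slice vals[:4] selects indices [0, 1, 2, 3] (0->20, 1->19, 2->14, 3->19), giving [20, 19, 14, 19].

[20, 19, 14, 19]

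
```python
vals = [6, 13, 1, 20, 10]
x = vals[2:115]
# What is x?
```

vals has length 5. The slice vals[2:115] selects indices [2, 3, 4] (2->1, 3->20, 4->10), giving [1, 20, 10].

[1, 20, 10]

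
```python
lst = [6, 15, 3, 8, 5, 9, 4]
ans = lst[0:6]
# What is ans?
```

lst has length 7. The slice lst[0:6] selects indices [0, 1, 2, 3, 4, 5] (0->6, 1->15, 2->3, 3->8, 4->5, 5->9), giving [6, 15, 3, 8, 5, 9].

[6, 15, 3, 8, 5, 9]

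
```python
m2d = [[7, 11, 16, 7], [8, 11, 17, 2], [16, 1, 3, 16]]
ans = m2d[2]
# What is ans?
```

m2d has 3 rows. Row 2 is [16, 1, 3, 16].

[16, 1, 3, 16]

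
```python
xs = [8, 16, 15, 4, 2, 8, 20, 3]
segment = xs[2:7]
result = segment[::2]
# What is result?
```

xs has length 8. The slice xs[2:7] selects indices [2, 3, 4, 5, 6] (2->15, 3->4, 4->2, 5->8, 6->20), giving [15, 4, 2, 8, 20]. So segment = [15, 4, 2, 8, 20]. segment has length 5. The slice segment[::2] selects indices [0, 2, 4] (0->15, 2->2, 4->20), giving [15, 2, 20].

[15, 2, 20]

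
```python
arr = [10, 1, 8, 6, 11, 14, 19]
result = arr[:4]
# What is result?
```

arr has length 7. The slice arr[:4] selects indices [0, 1, 2, 3] (0->10, 1->1, 2->8, 3->6), giving [10, 1, 8, 6].

[10, 1, 8, 6]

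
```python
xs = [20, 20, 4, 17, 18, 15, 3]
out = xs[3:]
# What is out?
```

xs has length 7. The slice xs[3:] selects indices [3, 4, 5, 6] (3->17, 4->18, 5->15, 6->3), giving [17, 18, 15, 3].

[17, 18, 15, 3]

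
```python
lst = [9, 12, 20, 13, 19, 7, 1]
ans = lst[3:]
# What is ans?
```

lst has length 7. The slice lst[3:] selects indices [3, 4, 5, 6] (3->13, 4->19, 5->7, 6->1), giving [13, 19, 7, 1].

[13, 19, 7, 1]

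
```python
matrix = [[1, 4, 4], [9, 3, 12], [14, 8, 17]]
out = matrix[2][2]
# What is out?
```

matrix[2] = [14, 8, 17]. Taking column 2 of that row yields 17.

17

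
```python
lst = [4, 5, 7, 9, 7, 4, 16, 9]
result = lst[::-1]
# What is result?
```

lst has length 8. The slice lst[::-1] selects indices [7, 6, 5, 4, 3, 2, 1, 0] (7->9, 6->16, 5->4, 4->7, 3->9, 2->7, 1->5, 0->4), giving [9, 16, 4, 7, 9, 7, 5, 4].

[9, 16, 4, 7, 9, 7, 5, 4]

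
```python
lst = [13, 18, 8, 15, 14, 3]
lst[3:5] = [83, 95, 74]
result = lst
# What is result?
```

lst starts as [13, 18, 8, 15, 14, 3] (length 6). The slice lst[3:5] covers indices [3, 4] with values [15, 14]. Replacing that slice with [83, 95, 74] (different length) produces [13, 18, 8, 83, 95, 74, 3].

[13, 18, 8, 83, 95, 74, 3]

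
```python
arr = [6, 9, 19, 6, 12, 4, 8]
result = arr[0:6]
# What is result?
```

arr has length 7. The slice arr[0:6] selects indices [0, 1, 2, 3, 4, 5] (0->6, 1->9, 2->19, 3->6, 4->12, 5->4), giving [6, 9, 19, 6, 12, 4].

[6, 9, 19, 6, 12, 4]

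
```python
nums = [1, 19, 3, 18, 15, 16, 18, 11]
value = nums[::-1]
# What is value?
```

nums has length 8. The slice nums[::-1] selects indices [7, 6, 5, 4, 3, 2, 1, 0] (7->11, 6->18, 5->16, 4->15, 3->18, 2->3, 1->19, 0->1), giving [11, 18, 16, 15, 18, 3, 19, 1].

[11, 18, 16, 15, 18, 3, 19, 1]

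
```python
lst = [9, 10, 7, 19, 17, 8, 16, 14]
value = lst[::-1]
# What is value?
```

lst has length 8. The slice lst[::-1] selects indices [7, 6, 5, 4, 3, 2, 1, 0] (7->14, 6->16, 5->8, 4->17, 3->19, 2->7, 1->10, 0->9), giving [14, 16, 8, 17, 19, 7, 10, 9].

[14, 16, 8, 17, 19, 7, 10, 9]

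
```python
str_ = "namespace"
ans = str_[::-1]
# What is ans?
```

str_ has length 9. The slice str_[::-1] selects indices [8, 7, 6, 5, 4, 3, 2, 1, 0] (8->'e', 7->'c', 6->'a', 5->'p', 4->'s', 3->'e', 2->'m', 1->'a', 0->'n'), giving 'ecapseman'.

'ecapseman'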